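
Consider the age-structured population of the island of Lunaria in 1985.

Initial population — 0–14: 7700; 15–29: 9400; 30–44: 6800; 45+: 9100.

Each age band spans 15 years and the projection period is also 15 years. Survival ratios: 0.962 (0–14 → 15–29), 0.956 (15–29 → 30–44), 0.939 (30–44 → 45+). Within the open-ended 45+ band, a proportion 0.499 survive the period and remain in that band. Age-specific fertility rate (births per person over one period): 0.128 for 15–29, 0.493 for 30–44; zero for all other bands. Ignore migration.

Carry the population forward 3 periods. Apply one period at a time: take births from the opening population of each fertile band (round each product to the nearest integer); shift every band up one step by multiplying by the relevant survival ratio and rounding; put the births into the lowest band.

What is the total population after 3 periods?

26995

Numbering the bands 1..4 from youngest to oldest:
Period 1.
Births: 9400 × 0.128 = 1203 ; 6800 × 0.493 = 3352 ⇒ total 4555
Band 2: 7700 × 0.962 = 7407
Band 3: 9400 × 0.956 = 8986
Band 4: 6800 × 0.939 + 9100 × 0.499 = 6385 + 4541 = 10926
End of period: [4555, 7407, 8986, 10926]
Period 2.
Births: 7407 × 0.128 = 948 ; 8986 × 0.493 = 4430 ⇒ total 5378
Band 2: 4555 × 0.962 = 4382
Band 3: 7407 × 0.956 = 7081
Band 4: 8986 × 0.939 + 10926 × 0.499 = 8438 + 5452 = 13890
End of period: [5378, 4382, 7081, 13890]
Period 3.
Births: 4382 × 0.128 = 561 ; 7081 × 0.493 = 3491 ⇒ total 4052
Band 2: 5378 × 0.962 = 5174
Band 3: 4382 × 0.956 = 4189
Band 4: 7081 × 0.939 + 13890 × 0.499 = 6649 + 6931 = 13580
End of period: [4052, 5174, 4189, 13580]
Total after period 3: 4052 + 5174 + 4189 + 13580 = 26995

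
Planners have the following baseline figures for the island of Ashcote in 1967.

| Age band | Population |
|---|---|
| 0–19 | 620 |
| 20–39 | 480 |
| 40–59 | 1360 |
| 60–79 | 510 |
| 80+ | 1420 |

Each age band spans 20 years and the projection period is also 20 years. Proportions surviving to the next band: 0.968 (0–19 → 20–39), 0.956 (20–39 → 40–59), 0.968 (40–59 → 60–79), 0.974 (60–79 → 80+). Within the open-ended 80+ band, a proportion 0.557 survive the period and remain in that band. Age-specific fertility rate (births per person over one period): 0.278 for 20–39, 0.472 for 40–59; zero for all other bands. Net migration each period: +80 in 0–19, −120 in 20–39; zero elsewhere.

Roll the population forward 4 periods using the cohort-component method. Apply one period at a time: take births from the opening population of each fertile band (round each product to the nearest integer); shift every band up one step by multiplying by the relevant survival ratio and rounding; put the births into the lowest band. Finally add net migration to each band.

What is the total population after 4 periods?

3071

Let band 1 be 0–19 through band 5 = 80+.
Period 1.
Births: 480 × 0.278 = 133, 1360 × 0.472 = 642 — total 775
Band 2: 620 × 0.968 = 600
Band 3: 480 × 0.956 = 459
Band 4: 1360 × 0.968 = 1316
Band 5: 510 × 0.974 + 1420 × 0.557 = 497 + 791 = 1288
Net migration: Band 1 + 80 → 855; Band 2 − 120 → 480
Population now: 0–19=855, 20–39=480, 40–59=459, 60–79=1316, 80+=1288
Period 2.
Births: 480 × 0.278 = 133, 459 × 0.472 = 217 — total 350
Band 2: 855 × 0.968 = 828
Band 3: 480 × 0.956 = 459
Band 4: 459 × 0.968 = 444
Band 5: 1316 × 0.974 + 1288 × 0.557 = 1282 + 717 = 1999
Net migration: Band 1 + 80 → 430; Band 2 − 120 → 708
Population now: 0–19=430, 20–39=708, 40–59=459, 60–79=444, 80+=1999
Period 3.
Births: 708 × 0.278 = 197, 459 × 0.472 = 217 — total 414
Band 2: 430 × 0.968 = 416
Band 3: 708 × 0.956 = 677
Band 4: 459 × 0.968 = 444
Band 5: 444 × 0.974 + 1999 × 0.557 = 432 + 1113 = 1545
Net migration: Band 1 + 80 → 494; Band 2 − 120 → 296
Population now: 0–19=494, 20–39=296, 40–59=677, 60–79=444, 80+=1545
Period 4.
Births: 296 × 0.278 = 82, 677 × 0.472 = 320 — total 402
Band 2: 494 × 0.968 = 478
Band 3: 296 × 0.956 = 283
Band 4: 677 × 0.968 = 655
Band 5: 444 × 0.974 + 1545 × 0.557 = 432 + 861 = 1293
Net migration: Band 1 + 80 → 482; Band 2 − 120 → 358
Population now: 0–19=482, 20–39=358, 40–59=283, 60–79=655, 80+=1293
Total after period 4: 482 + 358 + 283 + 655 + 1293 = 3071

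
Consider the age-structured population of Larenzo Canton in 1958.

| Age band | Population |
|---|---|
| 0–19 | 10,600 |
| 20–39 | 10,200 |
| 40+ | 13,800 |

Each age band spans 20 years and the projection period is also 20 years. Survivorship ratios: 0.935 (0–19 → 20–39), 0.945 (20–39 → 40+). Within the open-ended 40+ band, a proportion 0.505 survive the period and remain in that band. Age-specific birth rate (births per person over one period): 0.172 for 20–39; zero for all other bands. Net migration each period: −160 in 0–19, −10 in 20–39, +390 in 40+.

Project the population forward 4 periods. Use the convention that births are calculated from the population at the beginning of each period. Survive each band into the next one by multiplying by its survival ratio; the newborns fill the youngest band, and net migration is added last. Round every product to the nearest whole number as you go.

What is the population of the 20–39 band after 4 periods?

Call the bands 1 to 3, youngest first.
After projecting period 1:
Births: 10200 × 0.172 = 1754
Band 2: 10600 × 0.935 = 9911
Band 3: 10200 × 0.945 + 13800 × 0.505 = 9639 + 6969 = 16608
Net migration: Band 1 − 160 → 1594; Band 2 − 10 → 9901; Band 3 + 390 → 16998
Giving 1594 / 9901 / 16998.
After projecting period 2:
Births: 9901 × 0.172 = 1703
Band 2: 1594 × 0.935 = 1490
Band 3: 9901 × 0.945 + 16998 × 0.505 = 9356 + 8584 = 17940
Net migration: Band 1 − 160 → 1543; Band 2 − 10 → 1480; Band 3 + 390 → 18330
Giving 1543 / 1480 / 18330.
After projecting period 3:
Births: 1480 × 0.172 = 255
Band 2: 1543 × 0.935 = 1443
Band 3: 1480 × 0.945 + 18330 × 0.505 = 1399 + 9257 = 10656
Net migration: Band 1 − 160 → 95; Band 2 − 10 → 1433; Band 3 + 390 → 11046
Giving 95 / 1433 / 11046.
After projecting period 4:
Births: 1433 × 0.172 = 246
Band 2: 95 × 0.935 = 89
Band 3: 1433 × 0.945 + 11046 × 0.505 = 1354 + 5578 = 6932
Net migration: Band 1 − 160 → 86; Band 2 − 10 → 79; Band 3 + 390 → 7322
Giving 86 / 79 / 7322.

79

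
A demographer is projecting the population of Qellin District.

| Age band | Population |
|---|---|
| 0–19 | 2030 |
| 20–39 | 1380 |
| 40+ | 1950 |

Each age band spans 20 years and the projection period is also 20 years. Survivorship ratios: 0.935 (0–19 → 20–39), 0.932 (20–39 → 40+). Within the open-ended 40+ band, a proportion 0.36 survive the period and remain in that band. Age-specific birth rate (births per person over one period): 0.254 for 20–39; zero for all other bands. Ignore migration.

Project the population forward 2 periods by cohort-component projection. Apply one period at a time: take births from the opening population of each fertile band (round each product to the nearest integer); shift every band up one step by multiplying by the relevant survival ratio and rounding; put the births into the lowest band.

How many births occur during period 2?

482

Numbering the bands 1..3 from youngest to oldest:
Period 1:
Births: 1380 × 0.254 = 351
Band 2: 2030 × 0.935 = 1898
Band 3: 1380 × 0.932 + 1950 × 0.36 = 1286 + 702 = 1988
End of period: [351, 1898, 1988]
Period 2:
Births: 1898 × 0.254 = 482
Band 2: 351 × 0.935 = 328
Band 3: 1898 × 0.932 + 1988 × 0.36 = 1769 + 716 = 2485
End of period: [482, 328, 2485]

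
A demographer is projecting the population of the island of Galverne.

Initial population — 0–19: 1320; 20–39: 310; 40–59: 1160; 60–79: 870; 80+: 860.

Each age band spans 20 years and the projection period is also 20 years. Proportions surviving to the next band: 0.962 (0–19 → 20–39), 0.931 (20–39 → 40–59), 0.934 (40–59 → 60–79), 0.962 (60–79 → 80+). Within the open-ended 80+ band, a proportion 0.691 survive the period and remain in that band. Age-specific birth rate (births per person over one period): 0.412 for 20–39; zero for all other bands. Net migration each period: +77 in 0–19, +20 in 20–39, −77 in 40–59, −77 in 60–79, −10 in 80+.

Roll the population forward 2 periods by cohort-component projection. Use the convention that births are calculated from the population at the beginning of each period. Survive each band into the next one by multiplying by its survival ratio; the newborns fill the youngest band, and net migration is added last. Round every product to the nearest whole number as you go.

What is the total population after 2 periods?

4010

Period 1:
Births: 310 × 0.412 = 128
20–39: 1320 × 0.962 = 1270
40–59: 310 × 0.931 = 289
60–79: 1160 × 0.934 = 1083
80+: 870 × 0.962 + 860 × 0.691 = 837 + 594 = 1431
Net migration: 0–19 + 77 → 205; 20–39 + 20 → 1290; 40–59 − 77 → 212; 60–79 − 77 → 1006; 80+ − 10 → 1421
Population now: 0–19=205, 20–39=1290, 40–59=212, 60–79=1006, 80+=1421
Period 2:
Births: 1290 × 0.412 = 531
20–39: 205 × 0.962 = 197
40–59: 1290 × 0.931 = 1201
60–79: 212 × 0.934 = 198
80+: 1006 × 0.962 + 1421 × 0.691 = 968 + 982 = 1950
Net migration: 0–19 + 77 → 608; 20–39 + 20 → 217; 40–59 − 77 → 1124; 60–79 − 77 → 121; 80+ − 10 → 1940
Population now: 0–19=608, 20–39=217, 40–59=1124, 60–79=121, 80+=1940
Total after period 2: 608 + 217 + 1124 + 121 + 1940 = 4010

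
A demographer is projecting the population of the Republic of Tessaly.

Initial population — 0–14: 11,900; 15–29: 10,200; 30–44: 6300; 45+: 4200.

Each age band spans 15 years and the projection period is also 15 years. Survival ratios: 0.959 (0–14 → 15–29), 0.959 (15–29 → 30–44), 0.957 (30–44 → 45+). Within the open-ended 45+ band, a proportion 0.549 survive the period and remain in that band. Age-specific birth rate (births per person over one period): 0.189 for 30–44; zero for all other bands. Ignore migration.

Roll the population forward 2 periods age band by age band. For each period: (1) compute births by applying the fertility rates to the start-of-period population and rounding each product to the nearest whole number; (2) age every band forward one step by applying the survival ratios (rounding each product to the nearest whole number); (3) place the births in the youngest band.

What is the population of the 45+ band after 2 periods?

After projecting period 1:
Births: 6300 * 0.189 = 1191
15–29: 11900 * 0.959 = 11412
30–44: 10200 * 0.959 = 9782
45+: 6300 * 0.957 + 4200 * 0.549 = 6029 + 2306 = 8335
Giving 1191 / 11412 / 9782 / 8335.
After projecting period 2:
Births: 9782 * 0.189 = 1849
15–29: 1191 * 0.959 = 1142
30–44: 11412 * 0.959 = 10944
45+: 9782 * 0.957 + 8335 * 0.549 = 9361 + 4576 = 13937
Giving 1849 / 1142 / 10944 / 13937.

13937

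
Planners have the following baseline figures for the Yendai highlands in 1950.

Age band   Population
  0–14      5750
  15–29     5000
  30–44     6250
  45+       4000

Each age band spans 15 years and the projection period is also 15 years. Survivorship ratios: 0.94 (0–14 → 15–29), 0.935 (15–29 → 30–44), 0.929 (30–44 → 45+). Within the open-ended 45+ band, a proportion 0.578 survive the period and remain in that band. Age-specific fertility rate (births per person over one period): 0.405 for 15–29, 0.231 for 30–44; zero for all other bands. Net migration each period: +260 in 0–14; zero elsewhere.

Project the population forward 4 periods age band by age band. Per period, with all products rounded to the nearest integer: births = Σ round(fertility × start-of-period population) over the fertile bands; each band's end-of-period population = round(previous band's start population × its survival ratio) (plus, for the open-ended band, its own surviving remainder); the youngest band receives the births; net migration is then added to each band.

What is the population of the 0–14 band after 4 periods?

Let group 1 be 0–14 through group 4 = 45+.
After projecting period 1:
Births: 5000 * 0.405 = 2025, 6250 * 0.231 = 1444 → 3469
Group 2: 5750 * 0.94 = 5405
Group 3: 5000 * 0.935 = 4675
Group 4: 6250 * 0.929 + 4000 * 0.578 = 5806 + 2312 = 8118
Net migration: Group 1 + 260 → 3729
End of period: [3729, 5405, 4675, 8118]
After projecting period 2:
Births: 5405 * 0.405 = 2189, 4675 * 0.231 = 1080 → 3269
Group 2: 3729 * 0.94 = 3505
Group 3: 5405 * 0.935 = 5054
Group 4: 4675 * 0.929 + 8118 * 0.578 = 4343 + 4692 = 9035
Net migration: Group 1 + 260 → 3529
End of period: [3529, 3505, 5054, 9035]
After projecting period 3:
Births: 3505 * 0.405 = 1420, 5054 * 0.231 = 1167 → 2587
Group 2: 3529 * 0.94 = 3317
Group 3: 3505 * 0.935 = 3277
Group 4: 5054 * 0.929 + 9035 * 0.578 = 4695 + 5222 = 9917
Net migration: Group 1 + 260 → 2847
End of period: [2847, 3317, 3277, 9917]
After projecting period 4:
Births: 3317 * 0.405 = 1343, 3277 * 0.231 = 757 → 2100
Group 2: 2847 * 0.94 = 2676
Group 3: 3317 * 0.935 = 3101
Group 4: 3277 * 0.929 + 9917 * 0.578 = 3044 + 5732 = 8776
Net migration: Group 1 + 260 → 2360
End of period: [2360, 2676, 3101, 8776]

2360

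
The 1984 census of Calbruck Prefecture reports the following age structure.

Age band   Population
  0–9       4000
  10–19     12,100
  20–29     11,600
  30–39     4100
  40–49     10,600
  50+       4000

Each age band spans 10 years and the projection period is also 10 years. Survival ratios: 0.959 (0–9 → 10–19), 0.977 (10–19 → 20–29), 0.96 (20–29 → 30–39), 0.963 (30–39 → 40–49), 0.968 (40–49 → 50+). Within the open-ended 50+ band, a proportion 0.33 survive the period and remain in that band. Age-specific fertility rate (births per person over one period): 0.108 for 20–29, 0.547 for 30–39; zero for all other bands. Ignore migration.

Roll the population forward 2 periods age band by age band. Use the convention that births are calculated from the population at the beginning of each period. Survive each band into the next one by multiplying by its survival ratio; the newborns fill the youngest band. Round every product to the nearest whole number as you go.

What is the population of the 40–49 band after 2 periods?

10724

— Period 1 —
Births: 11600 * 0.108 = 1253 ; 4100 * 0.547 = 2243 ⇒ total 3496
10–19: 4000 * 0.959 = 3836
20–29: 12100 * 0.977 = 11822
30–39: 11600 * 0.96 = 11136
40–49: 4100 * 0.963 = 3948
50+: 10600 * 0.968 + 4000 * 0.33 = 10261 + 1320 = 11581
End of period: [3496, 3836, 11822, 11136, 3948, 11581]
— Period 2 —
Births: 11822 * 0.108 = 1277 ; 11136 * 0.547 = 6091 ⇒ total 7368
10–19: 3496 * 0.959 = 3353
20–29: 3836 * 0.977 = 3748
30–39: 11822 * 0.96 = 11349
40–49: 11136 * 0.963 = 10724
50+: 3948 * 0.968 + 11581 * 0.33 = 3822 + 3822 = 7644
End of period: [7368, 3353, 3748, 11349, 10724, 7644]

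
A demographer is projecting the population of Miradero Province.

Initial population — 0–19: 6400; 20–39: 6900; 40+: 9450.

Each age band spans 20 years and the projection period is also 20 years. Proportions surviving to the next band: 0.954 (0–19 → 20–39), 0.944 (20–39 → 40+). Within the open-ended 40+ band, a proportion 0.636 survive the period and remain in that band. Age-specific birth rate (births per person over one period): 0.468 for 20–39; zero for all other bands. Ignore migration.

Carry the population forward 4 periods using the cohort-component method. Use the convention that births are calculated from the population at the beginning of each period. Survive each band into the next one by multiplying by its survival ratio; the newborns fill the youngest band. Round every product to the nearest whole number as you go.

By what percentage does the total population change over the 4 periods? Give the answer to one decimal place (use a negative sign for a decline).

-44.5

Period 1:
Births: 6900 × 0.468 = 3229
20–39: 6400 × 0.954 = 6106
40+: 6900 × 0.944 + 9450 × 0.636 = 6514 + 6010 = 12524
Giving 3229 / 6106 / 12524.
Period 2:
Births: 6106 × 0.468 = 2858
20–39: 3229 × 0.954 = 3080
40+: 6106 × 0.944 + 12524 × 0.636 = 5764 + 7965 = 13729
Giving 2858 / 3080 / 13729.
Period 3:
Births: 3080 × 0.468 = 1441
20–39: 2858 × 0.954 = 2727
40+: 3080 × 0.944 + 13729 × 0.636 = 2908 + 8732 = 11640
Giving 1441 / 2727 / 11640.
Period 4:
Births: 2727 × 0.468 = 1276
20–39: 1441 × 0.954 = 1375
40+: 2727 × 0.944 + 11640 × 0.636 = 2574 + 7403 = 9977
Giving 1276 / 1375 / 9977.
Total: 22750 → 12628; change = -10122; percentage change = -44.5%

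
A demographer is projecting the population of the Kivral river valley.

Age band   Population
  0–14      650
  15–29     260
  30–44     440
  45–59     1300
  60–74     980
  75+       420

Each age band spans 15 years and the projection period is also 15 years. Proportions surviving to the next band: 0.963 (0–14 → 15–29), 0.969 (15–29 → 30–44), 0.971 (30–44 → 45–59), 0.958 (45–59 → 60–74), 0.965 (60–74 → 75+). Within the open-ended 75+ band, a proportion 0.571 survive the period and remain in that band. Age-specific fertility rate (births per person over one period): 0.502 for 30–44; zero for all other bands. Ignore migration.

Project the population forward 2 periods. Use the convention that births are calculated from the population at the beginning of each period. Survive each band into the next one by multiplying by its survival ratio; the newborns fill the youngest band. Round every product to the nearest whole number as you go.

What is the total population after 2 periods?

3479

After projecting period 1:
Births: 440 × 0.502 = 221
15–29: 650 × 0.963 = 626
30–44: 260 × 0.969 = 252
45–59: 440 × 0.971 = 427
60–74: 1300 × 0.958 = 1245
75+: 980 × 0.965 + 420 × 0.571 = 946 + 240 = 1186
End of period: [221, 626, 252, 427, 1245, 1186]
After projecting period 2:
Births: 252 × 0.502 = 127
15–29: 221 × 0.963 = 213
30–44: 626 × 0.969 = 607
45–59: 252 × 0.971 = 245
60–74: 427 × 0.958 = 409
75+: 1245 × 0.965 + 1186 × 0.571 = 1201 + 677 = 1878
End of period: [127, 213, 607, 245, 409, 1878]
Total after period 2: 127 + 213 + 607 + 245 + 409 + 1878 = 3479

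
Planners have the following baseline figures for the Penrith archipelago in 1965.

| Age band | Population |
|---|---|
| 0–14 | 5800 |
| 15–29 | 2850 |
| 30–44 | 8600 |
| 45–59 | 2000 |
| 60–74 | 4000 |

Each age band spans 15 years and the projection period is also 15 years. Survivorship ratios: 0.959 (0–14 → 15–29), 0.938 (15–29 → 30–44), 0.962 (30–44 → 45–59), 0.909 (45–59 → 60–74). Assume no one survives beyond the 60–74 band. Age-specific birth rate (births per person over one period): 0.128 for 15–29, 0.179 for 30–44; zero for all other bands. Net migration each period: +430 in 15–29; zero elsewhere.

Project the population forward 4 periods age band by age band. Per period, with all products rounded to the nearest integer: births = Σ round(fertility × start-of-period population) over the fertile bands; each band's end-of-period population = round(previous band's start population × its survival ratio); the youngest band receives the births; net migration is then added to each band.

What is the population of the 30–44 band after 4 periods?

(Bands numbered youngest = 1 to oldest = 5.)
— Period 1 —
Births: 2850 * 0.128 = 365, 8600 * 0.179 = 1539 → total 1904
Band 2: 5800 * 0.959 = 5562
Band 3: 2850 * 0.938 = 2673
Band 4: 8600 * 0.962 = 8273
Band 5: 2000 * 0.909 = 1818
Net migration: Band 2 + 430 → 5992
→ [1904, 5992, 2673, 8273, 1818]
— Period 2 —
Births: 5992 * 0.128 = 767, 2673 * 0.179 = 478 → total 1245
Band 2: 1904 * 0.959 = 1826
Band 3: 5992 * 0.938 = 5620
Band 4: 2673 * 0.962 = 2571
Band 5: 8273 * 0.909 = 7520
Net migration: Band 2 + 430 → 2256
→ [1245, 2256, 5620, 2571, 7520]
— Period 3 —
Births: 2256 * 0.128 = 289, 5620 * 0.179 = 1006 → total 1295
Band 2: 1245 * 0.959 = 1194
Band 3: 2256 * 0.938 = 2116
Band 4: 5620 * 0.962 = 5406
Band 5: 2571 * 0.909 = 2337
Net migration: Band 2 + 430 → 1624
→ [1295, 1624, 2116, 5406, 2337]
— Period 4 —
Births: 1624 * 0.128 = 208, 2116 * 0.179 = 379 → total 587
Band 2: 1295 * 0.959 = 1242
Band 3: 1624 * 0.938 = 1523
Band 4: 2116 * 0.962 = 2036
Band 5: 5406 * 0.909 = 4914
Net migration: Band 2 + 430 → 1672
→ [587, 1672, 1523, 2036, 4914]

1523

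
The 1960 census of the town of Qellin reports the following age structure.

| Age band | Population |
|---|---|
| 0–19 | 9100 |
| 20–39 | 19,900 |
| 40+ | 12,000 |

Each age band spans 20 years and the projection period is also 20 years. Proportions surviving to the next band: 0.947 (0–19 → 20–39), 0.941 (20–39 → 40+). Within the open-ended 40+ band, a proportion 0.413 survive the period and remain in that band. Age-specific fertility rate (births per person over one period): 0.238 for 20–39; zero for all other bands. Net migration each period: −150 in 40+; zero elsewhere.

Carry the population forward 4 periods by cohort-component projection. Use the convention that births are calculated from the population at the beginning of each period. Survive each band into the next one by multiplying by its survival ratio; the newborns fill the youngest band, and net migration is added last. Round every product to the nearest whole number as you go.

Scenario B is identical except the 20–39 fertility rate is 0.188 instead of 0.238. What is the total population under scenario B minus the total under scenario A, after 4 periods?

-1303

(Groups numbered youngest = 1 to oldest = 3.)
— Period 1 —
Births: 19900 * 0.238 = 4736
Group 2: 9100 * 0.947 = 8618
Group 3: 19900 * 0.941 + 12000 * 0.413 = 18726 + 4956 = 23682
Net migration: Group 3 − 150 → 23532
End of period: [4736, 8618, 23532]
— Period 2 —
Births: 8618 * 0.238 = 2051
Group 2: 4736 * 0.947 = 4485
Group 3: 8618 * 0.941 + 23532 * 0.413 = 8110 + 9719 = 17829
Net migration: Group 3 − 150 → 17679
End of period: [2051, 4485, 17679]
— Period 3 —
Births: 4485 * 0.238 = 1067
Group 2: 2051 * 0.947 = 1942
Group 3: 4485 * 0.941 + 17679 * 0.413 = 4220 + 7301 = 11521
Net migration: Group 3 − 150 → 11371
End of period: [1067, 1942, 11371]
— Period 4 —
Births: 1942 * 0.238 = 462
Group 2: 1067 * 0.947 = 1010
Group 3: 1942 * 0.941 + 11371 * 0.413 = 1827 + 4696 = 6523
Net migration: Group 3 − 150 → 6373
End of period: [462, 1010, 6373]
Scenario A total after 4 periods: 7845
Scenario B projection —
— Period 1 —
Births: 19900 * 0.188 = 3741
Group 2: 9100 * 0.947 = 8618
Group 3: 19900 * 0.941 + 12000 * 0.413 = 18726 + 4956 = 23682
Net migration: Group 3 − 150 → 23532
End of period: [3741, 8618, 23532]
— Period 2 —
Births: 8618 * 0.188 = 1620
Group 2: 3741 * 0.947 = 3543
Group 3: 8618 * 0.941 + 23532 * 0.413 = 8110 + 9719 = 17829
Net migration: Group 3 − 150 → 17679
End of period: [1620, 3543, 17679]
— Period 3 —
Births: 3543 * 0.188 = 666
Group 2: 1620 * 0.947 = 1534
Group 3: 3543 * 0.941 + 17679 * 0.413 = 3334 + 7301 = 10635
Net migration: Group 3 − 150 → 10485
End of period: [666, 1534, 10485]
— Period 4 —
Births: 1534 * 0.188 = 288
Group 2: 666 * 0.947 = 631
Group 3: 1534 * 0.941 + 10485 * 0.413 = 1443 + 4330 = 5773
Net migration: Group 3 − 150 → 5623
End of period: [288, 631, 5623]
Scenario B total after 4 periods: 6542
Difference B − A = 6542 − 7845 = -1303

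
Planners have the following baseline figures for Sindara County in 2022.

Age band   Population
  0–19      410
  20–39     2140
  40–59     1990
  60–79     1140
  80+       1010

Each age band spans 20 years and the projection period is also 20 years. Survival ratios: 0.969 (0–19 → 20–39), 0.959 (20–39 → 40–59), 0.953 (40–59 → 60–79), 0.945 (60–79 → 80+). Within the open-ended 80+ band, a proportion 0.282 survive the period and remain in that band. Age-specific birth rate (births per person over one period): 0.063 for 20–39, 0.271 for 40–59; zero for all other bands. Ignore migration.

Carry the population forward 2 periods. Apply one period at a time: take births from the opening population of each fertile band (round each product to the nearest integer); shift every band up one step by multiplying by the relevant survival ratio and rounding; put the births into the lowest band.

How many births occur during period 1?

Let band 1 be 0–19 through band 5 = 80+.
Period 1:
Births: 2140 * 0.063 = 135  |  1990 * 0.271 = 539 → 674
Band 2: 410 * 0.969 = 397
Band 3: 2140 * 0.959 = 2052
Band 4: 1990 * 0.953 = 1896
Band 5: 1140 * 0.945 + 1010 * 0.282 = 1077 + 285 = 1362
→ [674, 397, 2052, 1896, 1362]

674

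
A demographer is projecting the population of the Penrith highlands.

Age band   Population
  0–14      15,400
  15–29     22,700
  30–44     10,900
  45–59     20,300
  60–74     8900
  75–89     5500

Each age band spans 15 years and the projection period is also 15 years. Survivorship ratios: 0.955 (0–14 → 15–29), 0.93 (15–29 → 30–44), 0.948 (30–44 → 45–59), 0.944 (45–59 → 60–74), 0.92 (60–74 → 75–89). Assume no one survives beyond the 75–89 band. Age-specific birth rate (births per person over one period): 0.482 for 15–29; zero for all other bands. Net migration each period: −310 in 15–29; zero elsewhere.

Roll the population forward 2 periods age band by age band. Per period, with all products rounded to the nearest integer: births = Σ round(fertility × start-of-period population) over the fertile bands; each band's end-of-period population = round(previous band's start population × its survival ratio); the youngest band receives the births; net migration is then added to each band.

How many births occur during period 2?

After projecting period 1:
Births: 22700 * 0.482 = 10941
15–29: 15400 * 0.955 = 14707
30–44: 22700 * 0.93 = 21111
45–59: 10900 * 0.948 = 10333
60–74: 20300 * 0.944 = 19163
75–89: 8900 * 0.92 = 8188
Net migration: 15–29 − 310 → 14397
→ [10941, 14397, 21111, 10333, 19163, 8188]
After projecting period 2:
Births: 14397 * 0.482 = 6939
15–29: 10941 * 0.955 = 10449
30–44: 14397 * 0.93 = 13389
45–59: 21111 * 0.948 = 20013
60–74: 10333 * 0.944 = 9754
75–89: 19163 * 0.92 = 17630
Net migration: 15–29 − 310 → 10139
→ [6939, 10139, 13389, 20013, 9754, 17630]

6939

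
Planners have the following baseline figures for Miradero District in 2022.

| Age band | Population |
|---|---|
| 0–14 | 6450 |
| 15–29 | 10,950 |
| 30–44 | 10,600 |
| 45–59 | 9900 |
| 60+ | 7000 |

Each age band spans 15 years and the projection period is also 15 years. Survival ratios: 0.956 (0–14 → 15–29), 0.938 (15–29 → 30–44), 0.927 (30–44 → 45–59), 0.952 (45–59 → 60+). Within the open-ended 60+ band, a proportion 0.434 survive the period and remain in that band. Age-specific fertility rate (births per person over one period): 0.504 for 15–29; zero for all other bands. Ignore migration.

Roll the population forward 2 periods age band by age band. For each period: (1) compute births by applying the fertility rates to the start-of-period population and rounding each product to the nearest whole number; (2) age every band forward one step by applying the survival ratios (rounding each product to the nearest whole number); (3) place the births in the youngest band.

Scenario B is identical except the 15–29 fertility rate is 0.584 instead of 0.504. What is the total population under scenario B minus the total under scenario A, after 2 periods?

1331

Period 1.
Births: 10950 × 0.504 = 5519
15–29: 6450 × 0.956 = 6166
30–44: 10950 × 0.938 = 10271
45–59: 10600 × 0.927 = 9826
60+: 9900 × 0.952 + 7000 × 0.434 = 9425 + 3038 = 12463
End of period: [5519, 6166, 10271, 9826, 12463]
Period 2.
Births: 6166 × 0.504 = 3108
15–29: 5519 × 0.956 = 5276
30–44: 6166 × 0.938 = 5784
45–59: 10271 × 0.927 = 9521
60+: 9826 × 0.952 + 12463 × 0.434 = 9354 + 5409 = 14763
End of period: [3108, 5276, 5784, 9521, 14763]
Scenario A total after 2 periods: 38452
Scenario B projection —
Period 1.
Births: 10950 × 0.584 = 6395
15–29: 6450 × 0.956 = 6166
30–44: 10950 × 0.938 = 10271
45–59: 10600 × 0.927 = 9826
60+: 9900 × 0.952 + 7000 × 0.434 = 9425 + 3038 = 12463
End of period: [6395, 6166, 10271, 9826, 12463]
Period 2.
Births: 6166 × 0.584 = 3601
15–29: 6395 × 0.956 = 6114
30–44: 6166 × 0.938 = 5784
45–59: 10271 × 0.927 = 9521
60+: 9826 × 0.952 + 12463 × 0.434 = 9354 + 5409 = 14763
End of period: [3601, 6114, 5784, 9521, 14763]
Scenario B total after 2 periods: 39783
Difference B − A = 39783 − 38452 = 1331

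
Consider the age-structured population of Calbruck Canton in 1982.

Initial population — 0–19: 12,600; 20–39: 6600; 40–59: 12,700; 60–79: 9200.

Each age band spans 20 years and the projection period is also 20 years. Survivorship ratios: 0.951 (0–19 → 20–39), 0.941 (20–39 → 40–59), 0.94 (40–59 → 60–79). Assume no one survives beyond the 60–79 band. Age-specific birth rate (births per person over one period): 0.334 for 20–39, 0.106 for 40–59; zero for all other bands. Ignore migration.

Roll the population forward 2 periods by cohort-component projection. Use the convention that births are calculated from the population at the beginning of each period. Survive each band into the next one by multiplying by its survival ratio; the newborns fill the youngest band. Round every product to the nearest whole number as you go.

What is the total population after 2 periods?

25150

Let group 1 be 0–19 through group 4 = 60–79.
— Period 1 —
Births: 6600 * 0.334 = 2204, 12700 * 0.106 = 1346 — total 3550
Group 2: 12600 * 0.951 = 11983
Group 3: 6600 * 0.941 = 6211
Group 4: 12700 * 0.94 = 11938
Giving 3550 / 11983 / 6211 / 11938.
— Period 2 —
Births: 11983 * 0.334 = 4002, 6211 * 0.106 = 658 — total 4660
Group 2: 3550 * 0.951 = 3376
Group 3: 11983 * 0.941 = 11276
Group 4: 6211 * 0.94 = 5838
Giving 4660 / 3376 / 11276 / 5838.
Total after period 2: 4660 + 3376 + 11276 + 5838 = 25150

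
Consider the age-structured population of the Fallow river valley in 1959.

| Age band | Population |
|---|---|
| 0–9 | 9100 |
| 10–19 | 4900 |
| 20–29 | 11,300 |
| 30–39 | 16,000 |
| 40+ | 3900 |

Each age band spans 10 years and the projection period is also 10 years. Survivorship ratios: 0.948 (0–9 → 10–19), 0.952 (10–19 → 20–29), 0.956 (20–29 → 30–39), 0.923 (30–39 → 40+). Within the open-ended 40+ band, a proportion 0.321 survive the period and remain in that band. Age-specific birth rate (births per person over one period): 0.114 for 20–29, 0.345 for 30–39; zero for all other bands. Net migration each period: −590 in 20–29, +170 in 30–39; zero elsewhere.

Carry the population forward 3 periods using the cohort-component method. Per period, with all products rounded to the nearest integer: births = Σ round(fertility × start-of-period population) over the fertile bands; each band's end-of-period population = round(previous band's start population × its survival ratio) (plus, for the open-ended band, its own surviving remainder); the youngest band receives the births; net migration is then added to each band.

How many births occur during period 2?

Let band 1 be 0–9 through band 5 = 40+.
Period 1.
Births: 11300 × 0.114 = 1288, 16000 × 0.345 = 5520 → 6808
Band 2: 9100 × 0.948 = 8627
Band 3: 4900 × 0.952 = 4665
Band 4: 11300 × 0.956 = 10803
Band 5: 16000 × 0.923 + 3900 × 0.321 = 14768 + 1252 = 16020
Net migration: Band 3 − 590 → 4075; Band 4 + 170 → 10973
Population now: 0–9=6808, 10–19=8627, 20–29=4075, 30–39=10973, 40+=16020
Period 2.
Births: 4075 × 0.114 = 465, 10973 × 0.345 = 3786 → 4251
Band 2: 6808 × 0.948 = 6454
Band 3: 8627 × 0.952 = 8213
Band 4: 4075 × 0.956 = 3896
Band 5: 10973 × 0.923 + 16020 × 0.321 = 10128 + 5142 = 15270
Net migration: Band 3 − 590 → 7623; Band 4 + 170 → 4066
Population now: 0–9=4251, 10–19=6454, 20–29=7623, 30–39=4066, 40+=15270

4251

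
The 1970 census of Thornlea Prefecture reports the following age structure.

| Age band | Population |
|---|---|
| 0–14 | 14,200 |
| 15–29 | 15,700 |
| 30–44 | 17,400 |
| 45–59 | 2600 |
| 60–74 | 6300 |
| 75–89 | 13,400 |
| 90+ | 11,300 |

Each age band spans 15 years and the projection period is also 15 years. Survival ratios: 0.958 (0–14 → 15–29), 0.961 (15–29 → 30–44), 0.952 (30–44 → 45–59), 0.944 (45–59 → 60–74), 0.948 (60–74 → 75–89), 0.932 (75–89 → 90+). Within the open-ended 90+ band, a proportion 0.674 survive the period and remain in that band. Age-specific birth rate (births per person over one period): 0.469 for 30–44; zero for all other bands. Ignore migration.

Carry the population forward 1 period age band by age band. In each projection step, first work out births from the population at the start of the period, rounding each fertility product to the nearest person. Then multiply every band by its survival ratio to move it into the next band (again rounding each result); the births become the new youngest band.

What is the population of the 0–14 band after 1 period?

[period 1]
Births: 17400 * 0.469 = 8161
15–29: 14200 * 0.958 = 13604
30–44: 15700 * 0.961 = 15088
45–59: 17400 * 0.952 = 16565
60–74: 2600 * 0.944 = 2454
75–89: 6300 * 0.948 = 5972
90+: 13400 * 0.932 + 11300 * 0.674 = 12489 + 7616 = 20105
Giving 8161 / 13604 / 15088 / 16565 / 2454 / 5972 / 20105.

8161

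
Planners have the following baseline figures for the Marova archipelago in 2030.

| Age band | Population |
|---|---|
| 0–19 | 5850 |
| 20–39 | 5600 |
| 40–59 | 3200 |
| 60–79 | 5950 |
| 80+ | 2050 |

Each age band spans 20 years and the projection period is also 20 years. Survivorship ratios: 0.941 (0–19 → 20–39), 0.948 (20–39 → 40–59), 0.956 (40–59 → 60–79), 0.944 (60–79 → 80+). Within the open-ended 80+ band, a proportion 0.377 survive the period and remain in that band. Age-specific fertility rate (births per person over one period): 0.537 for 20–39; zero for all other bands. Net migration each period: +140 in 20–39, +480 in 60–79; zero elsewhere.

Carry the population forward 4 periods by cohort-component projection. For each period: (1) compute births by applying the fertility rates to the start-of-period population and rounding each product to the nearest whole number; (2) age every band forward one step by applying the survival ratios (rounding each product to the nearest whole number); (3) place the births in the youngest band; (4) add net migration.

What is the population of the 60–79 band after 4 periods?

Call the bands 1 to 5, youngest first.
Period 1.
Births: 5600 * 0.537 = 3007
Band 2: 5850 * 0.941 = 5505
Band 3: 5600 * 0.948 = 5309
Band 4: 3200 * 0.956 = 3059
Band 5: 5950 * 0.944 + 2050 * 0.377 = 5617 + 773 = 6390
Net migration: Band 2 + 140 → 5645; Band 4 + 480 → 3539
End of period: [3007, 5645, 5309, 3539, 6390]
Period 2.
Births: 5645 * 0.537 = 3031
Band 2: 3007 * 0.941 = 2830
Band 3: 5645 * 0.948 = 5351
Band 4: 5309 * 0.956 = 5075
Band 5: 3539 * 0.944 + 6390 * 0.377 = 3341 + 2409 = 5750
Net migration: Band 2 + 140 → 2970; Band 4 + 480 → 5555
End of period: [3031, 2970, 5351, 5555, 5750]
Period 3.
Births: 2970 * 0.537 = 1595
Band 2: 3031 * 0.941 = 2852
Band 3: 2970 * 0.948 = 2816
Band 4: 5351 * 0.956 = 5116
Band 5: 5555 * 0.944 + 5750 * 0.377 = 5244 + 2168 = 7412
Net migration: Band 2 + 140 → 2992; Band 4 + 480 → 5596
End of period: [1595, 2992, 2816, 5596, 7412]
Period 4.
Births: 2992 * 0.537 = 1607
Band 2: 1595 * 0.941 = 1501
Band 3: 2992 * 0.948 = 2836
Band 4: 2816 * 0.956 = 2692
Band 5: 5596 * 0.944 + 7412 * 0.377 = 5283 + 2794 = 8077
Net migration: Band 2 + 140 → 1641; Band 4 + 480 → 3172
End of period: [1607, 1641, 2836, 3172, 8077]

3172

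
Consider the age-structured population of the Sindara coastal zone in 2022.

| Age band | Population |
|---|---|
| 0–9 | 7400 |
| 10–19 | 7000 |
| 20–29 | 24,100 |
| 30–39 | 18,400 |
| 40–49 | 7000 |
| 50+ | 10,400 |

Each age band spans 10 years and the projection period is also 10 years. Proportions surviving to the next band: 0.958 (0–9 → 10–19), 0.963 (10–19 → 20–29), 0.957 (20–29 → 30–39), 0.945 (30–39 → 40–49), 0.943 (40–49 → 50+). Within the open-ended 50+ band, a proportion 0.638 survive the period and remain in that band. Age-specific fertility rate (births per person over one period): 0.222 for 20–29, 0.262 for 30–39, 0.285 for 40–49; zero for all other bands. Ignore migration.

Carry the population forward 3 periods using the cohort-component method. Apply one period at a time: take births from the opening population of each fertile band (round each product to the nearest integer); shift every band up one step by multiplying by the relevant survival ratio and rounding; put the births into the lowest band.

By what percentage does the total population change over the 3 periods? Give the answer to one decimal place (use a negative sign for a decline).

9.9

Period 1.
Births: 24100 × 0.222 = 5350 ; 18400 × 0.262 = 4821 ; 7000 × 0.285 = 1995 — total 12166
10–19: 7400 × 0.958 = 7089
20–29: 7000 × 0.963 = 6741
30–39: 24100 × 0.957 = 23064
40–49: 18400 × 0.945 = 17388
50+: 7000 × 0.943 + 10400 × 0.638 = 6601 + 6635 = 13236
→ [12166, 7089, 6741, 23064, 17388, 13236]
Period 2.
Births: 6741 × 0.222 = 1497 ; 23064 × 0.262 = 6043 ; 17388 × 0.285 = 4956 — total 12496
10–19: 12166 × 0.958 = 11655
20–29: 7089 × 0.963 = 6827
30–39: 6741 × 0.957 = 6451
40–49: 23064 × 0.945 = 21795
50+: 17388 × 0.943 + 13236 × 0.638 = 16397 + 8445 = 24842
→ [12496, 11655, 6827, 6451, 21795, 24842]
Period 3.
Births: 6827 × 0.222 = 1516 ; 6451 × 0.262 = 1690 ; 21795 × 0.285 = 6212 — total 9418
10–19: 12496 × 0.958 = 11971
20–29: 11655 × 0.963 = 11224
30–39: 6827 × 0.957 = 6533
40–49: 6451 × 0.945 = 6096
50+: 21795 × 0.943 + 24842 × 0.638 = 20553 + 15849 = 36402
→ [9418, 11971, 11224, 6533, 6096, 36402]
Total: 74300 → 81644; change = 7344; percentage change = 9.9%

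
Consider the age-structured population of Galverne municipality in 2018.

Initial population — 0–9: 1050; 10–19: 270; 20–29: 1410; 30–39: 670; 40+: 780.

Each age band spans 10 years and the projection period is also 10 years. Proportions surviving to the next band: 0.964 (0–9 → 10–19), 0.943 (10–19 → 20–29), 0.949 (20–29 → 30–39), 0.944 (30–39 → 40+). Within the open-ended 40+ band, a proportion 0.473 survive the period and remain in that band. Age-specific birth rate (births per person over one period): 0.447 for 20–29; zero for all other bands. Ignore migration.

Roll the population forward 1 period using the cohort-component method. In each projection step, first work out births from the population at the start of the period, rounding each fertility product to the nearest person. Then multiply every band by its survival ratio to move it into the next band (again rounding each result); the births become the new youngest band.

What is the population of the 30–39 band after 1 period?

[period 1]
Births: 1410 * 0.447 = 630
10–19: 1050 * 0.964 = 1012
20–29: 270 * 0.943 = 255
30–39: 1410 * 0.949 = 1338
40+: 670 * 0.944 + 780 * 0.473 = 632 + 369 = 1001
Giving 630 / 1012 / 255 / 1338 / 1001.

1338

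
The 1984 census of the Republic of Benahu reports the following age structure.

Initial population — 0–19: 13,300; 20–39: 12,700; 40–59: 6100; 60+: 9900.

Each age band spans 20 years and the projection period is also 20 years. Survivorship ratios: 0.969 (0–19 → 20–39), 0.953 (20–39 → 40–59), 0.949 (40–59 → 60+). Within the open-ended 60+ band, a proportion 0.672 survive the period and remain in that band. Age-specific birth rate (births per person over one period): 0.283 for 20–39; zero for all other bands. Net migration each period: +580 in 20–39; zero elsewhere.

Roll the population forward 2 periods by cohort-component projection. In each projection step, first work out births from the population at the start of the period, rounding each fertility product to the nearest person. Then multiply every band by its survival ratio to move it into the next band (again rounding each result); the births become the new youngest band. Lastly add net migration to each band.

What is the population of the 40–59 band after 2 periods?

[period 1]
Births: 12700 × 0.283 = 3594
20–39: 13300 × 0.969 = 12888
40–59: 12700 × 0.953 = 12103
60+: 6100 × 0.949 + 9900 × 0.672 = 5789 + 6653 = 12442
Net migration: 20–39 + 580 → 13468
Giving 3594 / 13468 / 12103 / 12442.
[period 2]
Births: 13468 × 0.283 = 3811
20–39: 3594 × 0.969 = 3483
40–59: 13468 × 0.953 = 12835
60+: 12103 × 0.949 + 12442 × 0.672 = 11486 + 8361 = 19847
Net migration: 20–39 + 580 → 4063
Giving 3811 / 4063 / 12835 / 19847.

12835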